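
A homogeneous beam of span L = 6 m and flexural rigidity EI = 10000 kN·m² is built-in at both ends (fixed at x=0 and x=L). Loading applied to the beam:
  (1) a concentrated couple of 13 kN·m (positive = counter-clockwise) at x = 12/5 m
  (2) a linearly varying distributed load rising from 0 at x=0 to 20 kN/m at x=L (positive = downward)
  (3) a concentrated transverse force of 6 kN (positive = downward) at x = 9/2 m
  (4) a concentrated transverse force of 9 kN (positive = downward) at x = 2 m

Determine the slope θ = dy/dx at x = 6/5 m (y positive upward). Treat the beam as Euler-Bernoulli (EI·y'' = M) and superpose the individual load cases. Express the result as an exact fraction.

Load 1 — applied couple M₀=13 kN·m at a=12/5 m (b=L-a=18/5):
  θ_1 = (R_Ax²/2 - M_Ax)/EI  [x≤a] with R_A=78/25, M_A=39/25 = ((78/25)·(6/5)²/2 - (39/25)·(6/5))/10000 = 117/3125000 rad
Load 2 — triangular load w₀=20 kN/m (0→w₀ over full span):
  θ_2 = -w₀(2x(L-x)(L-2x)(x+2L)+x²(L-x)²)/(120LEI) = -20·(2·(6/5)·(6-(6/5))·(6-2·(6/5))·((6/5)+2·6)+(6/5)²·(6-(6/5))²)/(120·6·10000) = -126/78125 rad
Load 3 — point force P=6 kN at a=9/2 m (b=L-a=3/2):
  θ_3 = -Pb²x(2aL-(3a+b)x)/(2L³EI)  [x≤a] = -6·(3/2)²·(6/5)·(2·(9/2)·6-(3·(9/2)+(3/2))·(6/5))/(2·6³·10000) = -27/200000 rad
Load 4 — point force P=9 kN at a=2 m (b=L-a=4):
  θ_4 = -Pb²x(2aL-(3a+b)x)/(2L³EI)  [x≤a] = -9·4²·(6/5)·(2·2·6-(3·2+4)·(6/5))/(2·6³·10000) = -3/6250 rad
Superposition: θ = Σ θ_i = -54759/25000000 rad ≈ -0.002190 rad

θ(6/5) = -54759/25000000 rad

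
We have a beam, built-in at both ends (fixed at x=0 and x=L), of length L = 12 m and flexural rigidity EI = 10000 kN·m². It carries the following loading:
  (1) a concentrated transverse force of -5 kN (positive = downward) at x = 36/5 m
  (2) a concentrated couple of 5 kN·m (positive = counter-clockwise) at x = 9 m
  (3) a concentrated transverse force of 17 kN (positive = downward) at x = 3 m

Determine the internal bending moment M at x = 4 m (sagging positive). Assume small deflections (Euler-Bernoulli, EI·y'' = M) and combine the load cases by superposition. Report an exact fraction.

Load 1 — point force P=-5 kN at a=36/5 m (b=L-a=24/5):
  M_1 = Pb²(3a+b)x/L³ - Pab²/L²  [x≤a] = (-5)·(24/5)²·(3·(36/5)+(24/5))·4/12³ - (-5)·(36/5)·(24/5)²/12² = -32/25 kN·m
Load 2 — applied couple M₀=5 kN·m at a=9 m (b=L-a=3):
  M_2 = R_Ax - M_A  [x≤a] with R_A=15/32, M_A=25/16 = (15/32)·4 - (25/16) = 5/16 kN·m
Load 3 — point force P=17 kN at a=3 m (b=L-a=9):
  M_3 = Pa²(a+3b)(L-x)/L³ - Pa²b/L²  [x>a] = 17·3²·(3+3·9)·(12-4)/12³ - 17·3²·9/12² = 187/16 kN·m
Superposition: M = Σ M_i = 268/25 kN·m ≈ 10.720000 kN·m

M(4) = 268/25 kN·m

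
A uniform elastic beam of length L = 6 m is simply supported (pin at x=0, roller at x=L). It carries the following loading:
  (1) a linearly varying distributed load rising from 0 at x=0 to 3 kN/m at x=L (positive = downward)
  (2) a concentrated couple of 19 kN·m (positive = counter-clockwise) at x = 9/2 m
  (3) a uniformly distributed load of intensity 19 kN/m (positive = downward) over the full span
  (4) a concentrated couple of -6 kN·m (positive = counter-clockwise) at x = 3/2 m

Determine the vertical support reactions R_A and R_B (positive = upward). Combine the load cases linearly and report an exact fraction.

R_A = 373/6 kN, R_B = 365/6 kN

Load 1 — triangular load w₀=3 kN/m (0→w₀ over full span):
  R_A = w₀L/6 = 3·6/6 = 3 kN
  R_B = w₀L/3 = 3·6/3 = 6 kN
Load 2 — applied couple M₀=19 kN·m at a=9/2 m (b=L-a=3/2):
  R_A = M₀/L = 19/6 kN
  R_B = -M₀/L = -19/6 kN
Load 3 — uniform load w=19 kN/m over full span:
  R_A = wL/2 = 19·6/2 = 57 kN
  R_B = wL/2 = 19·6/2 = 57 kN
Load 4 — applied couple M₀=-6 kN·m at a=3/2 m (b=L-a=9/2):
  R_A = M₀/L = (-6)/6 = -1 kN
  R_B = -M₀/L = -(-6)/6 = 1 kN
Superposition: R_A = 373/6 kN, R_B = 365/6 kN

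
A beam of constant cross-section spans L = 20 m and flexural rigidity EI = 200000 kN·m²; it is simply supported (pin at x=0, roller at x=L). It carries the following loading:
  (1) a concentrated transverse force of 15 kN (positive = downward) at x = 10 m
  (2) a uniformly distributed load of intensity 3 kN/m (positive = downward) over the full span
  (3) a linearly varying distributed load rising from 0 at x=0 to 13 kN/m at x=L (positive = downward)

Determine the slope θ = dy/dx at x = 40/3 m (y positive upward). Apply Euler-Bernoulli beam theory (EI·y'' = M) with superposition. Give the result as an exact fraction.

Load 1 — point force P=15 kN at a=10 m (b=L-a=10):
  θ_1 = -Pa(2L²-6Lx+3x²+a²)/(6LEI)  [x>a] = -15·10·(2·20²-6·20·(40/3)+3·(40/3)²+10²)/(6·20·200000) = 1/960 rad
Load 2 — uniform load w=3 kN/m over full span:
  θ_2 = -w(L³-6Lx²+4x³)/(24EI) = -3·(20³-6·20·(40/3)²+4·(40/3)³)/(24·200000) = 13/5400 rad
Load 3 — triangular load w₀=13 kN/m (0→w₀ over full span):
  θ_3 = -w₀(7L⁴-30L²x²+15x⁴)/(360LEI) = -13·(7·20⁴-30·20²·(40/3)²+15·(40/3)⁴)/(360·20·200000) = 1183/243000 rad
Superposition: θ = Σ θ_i = 16169/1944000 rad ≈ 0.008317 rad

θ(40/3) = 16169/1944000 rad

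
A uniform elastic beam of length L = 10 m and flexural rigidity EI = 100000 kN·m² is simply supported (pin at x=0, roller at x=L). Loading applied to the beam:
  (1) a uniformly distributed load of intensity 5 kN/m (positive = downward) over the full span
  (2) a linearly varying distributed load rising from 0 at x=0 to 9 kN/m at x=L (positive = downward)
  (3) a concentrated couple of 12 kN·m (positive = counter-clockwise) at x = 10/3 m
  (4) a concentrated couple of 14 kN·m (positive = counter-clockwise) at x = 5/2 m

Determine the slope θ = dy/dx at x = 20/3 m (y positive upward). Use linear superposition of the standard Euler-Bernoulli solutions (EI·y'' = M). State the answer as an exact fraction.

Load 1 — uniform load w=5 kN/m over full span:
  θ_1 = -w(L³-6Lx²+4x³)/(24EI) = -5·(10³-6·10·(20/3)²+4·(20/3)³)/(24·100000) = 13/12960 rad
Load 2 — triangular load w₀=9 kN/m (0→w₀ over full span):
  θ_2 = -w₀(7L⁴-30L²x²+15x⁴)/(360LEI) = -9·(7·10⁴-30·10²·(20/3)²+15·(20/3)⁴)/(360·10·100000) = 91/108000 rad
Load 3 — applied couple M₀=12 kN·m at a=10/3 m (b=L-a=20/3):
  θ_3 = (M₀x²/(2L)-M₀(x-a)+C₁)/EI  [x>a] with C₁=M₀(3b²-L²)/(6L)=20/3 = (12·(20/3)²/(2·10)-12·((20/3)-(10/3))+(20/3))/100000 = -1/15000 rad
Load 4 — applied couple M₀=14 kN·m at a=5/2 m (b=L-a=15/2):
  θ_4 = (M₀x²/(2L)-M₀(x-a)+C₁)/EI  [x>a] with C₁=M₀(3b²-L²)/(6L)=385/24 = (14·(20/3)²/(2·10)-14·((20/3)-(5/2))+(385/24))/100000 = -161/1440000 rad
Superposition: θ = Σ θ_i = 21607/12960000 rad ≈ 0.001667 rad

θ(20/3) = 21607/12960000 rad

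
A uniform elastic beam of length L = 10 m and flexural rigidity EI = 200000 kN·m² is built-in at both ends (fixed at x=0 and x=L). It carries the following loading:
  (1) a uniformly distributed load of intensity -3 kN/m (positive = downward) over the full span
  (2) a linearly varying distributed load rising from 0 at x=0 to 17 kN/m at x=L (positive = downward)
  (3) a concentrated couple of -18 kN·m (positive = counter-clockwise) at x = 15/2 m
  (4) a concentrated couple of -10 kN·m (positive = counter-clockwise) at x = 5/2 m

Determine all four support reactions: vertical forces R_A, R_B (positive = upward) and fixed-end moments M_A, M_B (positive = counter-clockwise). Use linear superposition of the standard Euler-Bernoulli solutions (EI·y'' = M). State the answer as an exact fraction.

R_A = 147/20 kN, M_A = 335/12 kN·m, R_B = 953/20 kN, M_B = -239/4 kN·m

Load 1 — uniform load w=-3 kN/m over full span:
  R_A = wL/2 = (-3)·10/2 = -15 kN
  M_A = wL²/12 = (-3)·10²/12 = -25 kN·m
  R_B = wL/2 = (-3)·10/2 = -15 kN
  M_B = -wL²/12 = -(-3)·10²/12 = 25 kN·m
Load 2 — triangular load w₀=17 kN/m (0→w₀ over full span):
  R_A = 3w₀L/20 = 3·17·10/20 = 51/2 kN
  M_A = w₀L²/30 = 17·10²/30 = 170/3 kN·m
  R_B = 7w₀L/20 = 7·17·10/20 = 119/2 kN
  M_B = -w₀L²/20 = -17·10²/20 = -85 kN·m
Load 3 — applied couple M₀=-18 kN·m at a=15/2 m (b=L-a=5/2):
  R_A = 6M₀ab/L³ = 6·(-18)·(15/2)·(5/2)/10³ = -81/40 kN
  M_A = M₀b(2a-b)/L² = (-18)·(5/2)·(2·(15/2)-(5/2))/10² = -45/8 kN·m
  R_B = -6M₀ab/L³ = -6·(-18)·(15/2)·(5/2)/10³ = 81/40 kN
  M_B = M₀a(2b-a)/L² = (-18)·(15/2)·(2·(5/2)-(15/2))/10² = 27/8 kN·m
Load 4 — applied couple M₀=-10 kN·m at a=5/2 m (b=L-a=15/2):
  R_A = 6M₀ab/L³ = 6·(-10)·(5/2)·(15/2)/10³ = -9/8 kN
  M_A = M₀b(2a-b)/L² = (-10)·(15/2)·(2·(5/2)-(15/2))/10² = 15/8 kN·m
  R_B = -6M₀ab/L³ = -6·(-10)·(5/2)·(15/2)/10³ = 9/8 kN
  M_B = M₀a(2b-a)/L² = (-10)·(5/2)·(2·(15/2)-(5/2))/10² = -25/8 kN·m
Superposition: R_A = 147/20 kN, M_A = 335/12 kN·m, R_B = 953/20 kN, M_B = -239/4 kN·m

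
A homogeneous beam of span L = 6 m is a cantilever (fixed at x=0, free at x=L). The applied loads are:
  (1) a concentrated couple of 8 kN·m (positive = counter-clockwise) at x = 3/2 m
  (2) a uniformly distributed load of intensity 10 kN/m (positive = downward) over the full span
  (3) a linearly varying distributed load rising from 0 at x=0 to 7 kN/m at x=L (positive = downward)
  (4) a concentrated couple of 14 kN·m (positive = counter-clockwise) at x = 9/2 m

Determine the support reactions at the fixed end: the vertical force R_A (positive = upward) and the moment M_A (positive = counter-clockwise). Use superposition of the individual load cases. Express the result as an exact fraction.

R_A = 81 kN, M_A = 242 kN·m

Load 1 — applied couple M₀=8 kN·m at a=3/2 m (b=L-a=9/2):
  R_A = 0 kN
  M_A = -M₀ = -8 kN·m
Load 2 — uniform load w=10 kN/m over full span:
  R_A = wL = 10·6 = 60 kN
  M_A = wL²/2 = 10·6²/2 = 180 kN·m
Load 3 — triangular load w₀=7 kN/m (0→w₀ over full span):
  R_A = w₀L/2 = 7·6/2 = 21 kN
  M_A = w₀L²/3 = 7·6²/3 = 84 kN·m
Load 4 — applied couple M₀=14 kN·m at a=9/2 m (b=L-a=3/2):
  R_A = 0 kN
  M_A = -M₀ = -14 kN·m
Superposition: R_A = 81 kN, M_A = 242 kN·m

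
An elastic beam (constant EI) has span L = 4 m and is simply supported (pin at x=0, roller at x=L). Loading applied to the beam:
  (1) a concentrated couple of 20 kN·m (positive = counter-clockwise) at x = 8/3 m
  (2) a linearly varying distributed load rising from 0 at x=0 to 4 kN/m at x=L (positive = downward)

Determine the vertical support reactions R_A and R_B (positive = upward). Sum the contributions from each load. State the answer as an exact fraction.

Load 1 — applied couple M₀=20 kN·m at a=8/3 m (b=L-a=4/3):
  R_A = M₀/L = 20/4 = 5 kN
  R_B = -M₀/L = -20/4 = -5 kN
Load 2 — triangular load w₀=4 kN/m (0→w₀ over full span):
  R_A = w₀L/6 = 4·4/6 = 8/3 kN
  R_B = w₀L/3 = 4·4/3 = 16/3 kN
Superposition: R_A = 23/3 kN, R_B = 1/3 kN

R_A = 23/3 kN, R_B = 1/3 kN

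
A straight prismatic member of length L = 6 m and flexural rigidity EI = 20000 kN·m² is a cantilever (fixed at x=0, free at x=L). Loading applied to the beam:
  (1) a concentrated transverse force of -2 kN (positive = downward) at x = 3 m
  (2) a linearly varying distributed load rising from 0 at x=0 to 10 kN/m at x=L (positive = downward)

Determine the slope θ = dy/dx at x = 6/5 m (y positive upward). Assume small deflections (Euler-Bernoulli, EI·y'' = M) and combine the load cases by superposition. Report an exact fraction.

Load 1 — point force P=-2 kN at a=3 m (b=L-a=3):
  θ_1 = -Px(2a-x)/(2EI)  [x≤a] = -(-2)·(6/5)·(2·3-(6/5))/(2·20000) = 9/31250 rad
Load 2 — triangular load w₀=10 kN/m (0→w₀ over full span):
  θ_2 = (w₀Lx²/4-w₀L²x/3-w₀x⁴/(24L))/EI = (10·6·(6/5)²/4-10·6²·(6/5)/3-10·(6/5)⁴/(24·6))/20000 = -7659/1250000 rad
Superposition: θ = Σ θ_i = -7299/1250000 rad ≈ -0.005839 rad

θ(6/5) = -7299/1250000 rad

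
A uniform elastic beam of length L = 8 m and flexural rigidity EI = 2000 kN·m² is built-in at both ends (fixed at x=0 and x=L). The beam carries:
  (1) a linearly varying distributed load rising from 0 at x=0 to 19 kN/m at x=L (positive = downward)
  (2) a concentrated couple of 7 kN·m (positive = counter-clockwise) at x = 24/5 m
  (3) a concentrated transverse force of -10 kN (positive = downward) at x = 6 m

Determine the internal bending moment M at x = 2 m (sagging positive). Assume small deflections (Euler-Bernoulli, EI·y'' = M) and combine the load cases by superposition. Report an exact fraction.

Load 1 — triangular load w₀=19 kN/m (0→w₀ over full span):
  M_1 = 3w₀Lx/20 - w₀L²/30 - w₀x³/(6L) = 3·19·8·2/20 - 19·8²/30 - 19·2³/(6·8) = 19/10 kN·m
Load 2 — applied couple M₀=7 kN·m at a=24/5 m (b=L-a=16/5):
  M_2 = R_Ax - M_A  [x≤a] with R_A=63/50, M_A=56/25 = (63/50)·2 - (56/25) = 7/25 kN·m
Load 3 — point force P=-10 kN at a=6 m (b=L-a=2):
  M_3 = Pb²(3a+b)x/L³ - Pab²/L²  [x≤a] = (-10)·2²·(3·6+2)·2/8³ - (-10)·6·2²/8² = 5/8 kN·m
Superposition: M = Σ M_i = 561/200 kN·m ≈ 2.805000 kN·m

M(2) = 561/200 kN·m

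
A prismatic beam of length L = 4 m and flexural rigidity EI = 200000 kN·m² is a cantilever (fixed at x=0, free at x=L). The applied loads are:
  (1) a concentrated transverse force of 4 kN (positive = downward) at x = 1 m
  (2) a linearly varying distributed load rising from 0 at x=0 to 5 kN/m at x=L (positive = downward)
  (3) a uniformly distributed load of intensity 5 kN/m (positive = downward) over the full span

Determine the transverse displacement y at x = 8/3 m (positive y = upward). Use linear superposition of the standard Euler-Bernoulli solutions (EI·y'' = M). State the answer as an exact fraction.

y(8/3) = -57893/72900000 m

Load 1 — point force P=4 kN at a=1 m (b=L-a=3):
  y_1 = -Pa²(3x-a)/(6EI)  [x>a] = -4·1²·(3·(8/3)-1)/(6·200000) = -7/300000 m
Load 2 — triangular load w₀=5 kN/m (0→w₀ over full span):
  y_2 = (w₀Lx³/12-w₀L²x²/6-w₀x⁵/(120L))/EI = (5·4·(8/3)³/12-5·4²·(8/3)²/6-5·(8/3)⁵/(120·4))/200000 = -736/2278125 m
Load 3 — uniform load w=5 kN/m over full span:
  y_3 = -wx²(x²-4Lx+6L²)/(24EI) = -5·(8/3)²·((8/3)²-4·4·(8/3)+6·4²)/(24·200000) = -68/151875 m
Superposition: y = Σ y_i = -57893/72900000 m ≈ -0.000794 m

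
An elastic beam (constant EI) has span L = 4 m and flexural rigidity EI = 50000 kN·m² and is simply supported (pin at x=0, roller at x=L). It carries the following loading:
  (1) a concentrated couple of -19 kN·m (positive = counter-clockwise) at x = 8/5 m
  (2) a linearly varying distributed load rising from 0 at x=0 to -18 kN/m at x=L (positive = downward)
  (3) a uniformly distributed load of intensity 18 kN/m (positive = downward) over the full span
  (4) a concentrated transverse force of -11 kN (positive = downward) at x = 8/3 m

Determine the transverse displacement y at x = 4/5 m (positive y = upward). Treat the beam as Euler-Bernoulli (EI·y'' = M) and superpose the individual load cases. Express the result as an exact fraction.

Load 1 — applied couple M₀=-19 kN·m at a=8/5 m (b=L-a=12/5):
  y_1 = (M₀x³/(6L)+C₁x)/EI  [x≤a] with C₁=M₀(3b²-L²)/(6L)=-76/75 = ((-19)·(4/5)³/(6·4)+(-76/75)·(4/5))/50000 = -19/781250 m
Load 2 — triangular load w₀=-18 kN/m (0→w₀ over full span):
  y_2 = -w₀x(7L⁴-10L²x²+3x⁴)/(360LEI) = -(-18)·(4/5)·(7·4⁴-10·4²·(4/5)²+3·(4/5)⁴)/(360·4·50000) = 16512/48828125 m
Load 3 — uniform load w=18 kN/m over full span:
  y_3 = -wx(L³-2Lx²+x³)/(24EI) = -18·(4/5)·(4³-2·4·(4/5)²+(4/5)³)/(24·50000) = -1392/1953125 m
Load 4 — point force P=-11 kN at a=8/3 m (b=L-a=4/3):
  y_4 = -Pbx(L²-b²-x²)/(6LEI)  [x≤a] = -(-11)·(4/3)·(4/5)·(4²-(4/3)²-(4/5)²)/(6·4·50000) = 4202/31640625 m
Superposition: y = Σ y_i = -2104531/7910156250 m ≈ -0.000266 m

y(4/5) = -2104531/7910156250 m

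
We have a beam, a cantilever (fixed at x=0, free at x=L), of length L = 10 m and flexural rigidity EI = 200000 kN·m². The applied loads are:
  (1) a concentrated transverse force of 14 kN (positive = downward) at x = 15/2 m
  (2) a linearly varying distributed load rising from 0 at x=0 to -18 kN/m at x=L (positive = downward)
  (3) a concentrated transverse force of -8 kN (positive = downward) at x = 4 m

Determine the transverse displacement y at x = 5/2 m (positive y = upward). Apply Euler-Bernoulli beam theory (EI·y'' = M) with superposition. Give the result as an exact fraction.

y(5/2) = 14639/2048000 m

Load 1 — point force P=14 kN at a=15/2 m (b=L-a=5/2):
  y_1 = -Px²(3a-x)/(6EI)  [x≤a] = -14·(5/2)²·(3·(15/2)-(5/2))/(6·200000) = -7/4800 m
Load 2 — triangular load w₀=-18 kN/m (0→w₀ over full span):
  y_2 = (w₀Lx³/12-w₀L²x²/6-w₀x⁵/(120L))/EI = ((-18)·10·(5/2)³/12-(-18)·10²·(5/2)²/6-(-18)·(5/2)⁵/(120·10))/200000 = 3363/409600 m
Load 3 — point force P=-8 kN at a=4 m (b=L-a=6):
  y_3 = -Px²(3a-x)/(6EI)  [x≤a] = -(-8)·(5/2)²·(3·4-(5/2))/(6·200000) = 19/48000 m
Superposition: y = Σ y_i = 14639/2048000 m ≈ 0.007148 m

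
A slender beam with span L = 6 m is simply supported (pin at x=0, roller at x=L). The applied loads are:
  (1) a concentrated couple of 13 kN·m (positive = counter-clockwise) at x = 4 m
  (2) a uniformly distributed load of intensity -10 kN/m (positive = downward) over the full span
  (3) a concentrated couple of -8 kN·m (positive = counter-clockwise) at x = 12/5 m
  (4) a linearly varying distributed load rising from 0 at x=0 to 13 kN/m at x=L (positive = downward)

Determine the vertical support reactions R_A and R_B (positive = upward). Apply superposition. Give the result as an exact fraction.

R_A = -97/6 kN, R_B = -29/6 kN

Load 1 — applied couple M₀=13 kN·m at a=4 m (b=L-a=2):
  R_A = M₀/L = 13/6 kN
  R_B = -M₀/L = -13/6 kN
Load 2 — uniform load w=-10 kN/m over full span:
  R_A = wL/2 = (-10)·6/2 = -30 kN
  R_B = wL/2 = (-10)·6/2 = -30 kN
Load 3 — applied couple M₀=-8 kN·m at a=12/5 m (b=L-a=18/5):
  R_A = M₀/L = (-8)/6 = -4/3 kN
  R_B = -M₀/L = -(-8)/6 = 4/3 kN
Load 4 — triangular load w₀=13 kN/m (0→w₀ over full span):
  R_A = w₀L/6 = 13·6/6 = 13 kN
  R_B = w₀L/3 = 13·6/3 = 26 kN
Superposition: R_A = -97/6 kN, R_B = -29/6 kN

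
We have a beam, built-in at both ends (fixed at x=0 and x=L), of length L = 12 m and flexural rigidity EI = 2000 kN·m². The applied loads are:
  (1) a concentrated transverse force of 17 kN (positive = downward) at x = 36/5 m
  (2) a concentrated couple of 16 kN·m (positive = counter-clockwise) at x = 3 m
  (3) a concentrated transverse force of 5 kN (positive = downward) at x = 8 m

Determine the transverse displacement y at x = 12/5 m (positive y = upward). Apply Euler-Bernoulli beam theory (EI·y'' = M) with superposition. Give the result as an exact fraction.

y(12/5) = -236321/11718750 m

Load 1 — point force P=17 kN at a=36/5 m (b=L-a=24/5):
  y_1 = -Pb²x²(3aL-(3a+b)x)/(6L³EI)  [x≤a] = -17·(24/5)²·(12/5)²·(3·(36/5)·12-(3·(36/5)+(24/5))·(12/5))/(6·12³·2000) = -41616/1953125 m
Load 2 — applied couple M₀=16 kN·m at a=3 m (b=L-a=9):
  y_2 = (R_Ax³/6 - M_Ax²/2)/EI  [x≤a] with R_A=3/2, M_A=-3 = ((3/2)·(12/5)³/6 - (-3)·(12/5)²/2)/2000 = 189/31250 m
Load 3 — point force P=5 kN at a=8 m (b=L-a=4):
  y_3 = -Pb²x²(3aL-(3a+b)x)/(6L³EI)  [x≤a] = -5·4²·(12/5)²·(3·8·12-(3·8+4)·(12/5))/(6·12³·2000) = -46/9375 m
Superposition: y = Σ y_i = -236321/11718750 m ≈ -0.020166 m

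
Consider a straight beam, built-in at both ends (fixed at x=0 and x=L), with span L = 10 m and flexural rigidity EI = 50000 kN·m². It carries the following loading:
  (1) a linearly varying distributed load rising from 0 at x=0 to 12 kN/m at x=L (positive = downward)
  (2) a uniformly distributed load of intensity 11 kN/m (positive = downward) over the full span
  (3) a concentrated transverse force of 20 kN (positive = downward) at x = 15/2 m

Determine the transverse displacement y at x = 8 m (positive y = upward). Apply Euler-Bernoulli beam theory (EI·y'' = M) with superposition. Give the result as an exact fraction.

y(8) = -66829/15000000 m

Load 1 — triangular load w₀=12 kN/m (0→w₀ over full span):
  y_1 = -w₀x²(L-x)²(x+2L)/(120LEI) = -12·8²·(10-8)²·(8+2·10)/(120·10·50000) = -112/78125 m
Load 2 — uniform load w=11 kN/m over full span:
  y_2 = -wx²(L-x)²/(24EI) = -11·8²·(10-8)²/(24·50000) = -22/9375 m
Load 3 — point force P=20 kN at a=15/2 m (b=L-a=5/2):
  y_3 = -Pa²(L-x)²(3bL-(3b+a)(L-x))/(6L³EI)  [x>a] = -20·(15/2)²·(10-8)²·(3·(5/2)·10-(3·(5/2)+(15/2))·(10-8))/(6·10³·50000) = -27/40000 m
Superposition: y = Σ y_i = -66829/15000000 m ≈ -0.004455 m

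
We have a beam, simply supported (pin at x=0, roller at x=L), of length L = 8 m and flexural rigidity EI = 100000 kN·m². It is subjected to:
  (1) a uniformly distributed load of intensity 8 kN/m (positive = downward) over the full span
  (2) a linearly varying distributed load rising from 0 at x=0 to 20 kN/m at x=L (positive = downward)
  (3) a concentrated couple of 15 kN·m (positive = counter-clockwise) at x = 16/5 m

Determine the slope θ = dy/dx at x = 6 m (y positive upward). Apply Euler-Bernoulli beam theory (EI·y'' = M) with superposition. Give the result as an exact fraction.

Load 1 — uniform load w=8 kN/m over full span:
  θ_1 = -w(L³-6Lx²+4x³)/(24EI) = -8·(8³-6·8·6²+4·6³)/(24·100000) = 11/9375 rad
Load 2 — triangular load w₀=20 kN/m (0→w₀ over full span):
  θ_2 = -w₀(7L⁴-30L²x²+15x⁴)/(360LEI) = -20·(7·8⁴-30·8²·6²+15·6⁴)/(360·8·100000) = 1313/900000 rad
Load 3 — applied couple M₀=15 kN·m at a=16/5 m (b=L-a=24/5):
  θ_3 = (M₀x²/(2L)-M₀(x-a)+C₁)/EI  [x>a] with C₁=M₀(3b²-L²)/(6L)=8/5 = (15·6²/(2·8)-15·(6-(16/5))+(8/5))/100000 = -133/2000000 rad
Superposition: θ = Σ θ_i = 46183/18000000 rad ≈ 0.002566 rad

θ(6) = 46183/18000000 rad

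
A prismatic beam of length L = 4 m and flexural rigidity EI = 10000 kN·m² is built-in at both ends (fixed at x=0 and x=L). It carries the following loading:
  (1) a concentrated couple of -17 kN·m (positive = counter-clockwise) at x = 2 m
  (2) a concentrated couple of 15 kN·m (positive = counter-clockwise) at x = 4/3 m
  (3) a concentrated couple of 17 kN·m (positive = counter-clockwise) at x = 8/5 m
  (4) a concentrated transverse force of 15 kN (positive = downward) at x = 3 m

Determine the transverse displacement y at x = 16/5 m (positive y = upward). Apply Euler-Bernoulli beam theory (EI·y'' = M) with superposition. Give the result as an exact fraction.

Load 1 — applied couple M₀=-17 kN·m at a=2 m (b=L-a=2):
  y_1 = (R_Ax³/6 - M_Ax²/2 - M₀(x-a)²/2)/EI  [x>a] with R_A=-51/8, M_A=-17/4 = ((-51/8)·(16/5)³/6 - (-17/4)·(16/5)²/2 - (-17)·((16/5)-2)²/2)/10000 = -51/625000 m
Load 2 — applied couple M₀=15 kN·m at a=4/3 m (b=L-a=8/3):
  y_2 = (R_Ax³/6 - M_Ax²/2 - M₀(x-a)²/2)/EI  [x>a] with R_A=5, M_A=0 = (5·(16/5)³/6 - 0·(16/5)²/2 - 15·((16/5)-(4/3))²/2)/10000 = 11/93750 m
Load 3 — applied couple M₀=17 kN·m at a=8/5 m (b=L-a=12/5):
  y_3 = (R_Ax³/6 - M_Ax²/2 - M₀(x-a)²/2)/EI  [x>a] with R_A=153/25, M_A=51/25 = ((153/25)·(16/5)³/6 - (51/25)·(16/5)²/2 - 17·((16/5)-(8/5))²/2)/10000 = 238/1953125 m
Load 4 — point force P=15 kN at a=3 m (b=L-a=1):
  y_4 = -Pa²(L-x)²(3bL-(3b+a)(L-x))/(6L³EI)  [x>a] = -15·3²·(4-(16/5))²·(3·1·4-(3·1+3)·(4-(16/5)))/(6·4³·10000) = -81/500000 m
Superposition: y = Σ y_i = -827/187500000 m ≈ -0.000004 m

y(16/5) = -827/187500000 m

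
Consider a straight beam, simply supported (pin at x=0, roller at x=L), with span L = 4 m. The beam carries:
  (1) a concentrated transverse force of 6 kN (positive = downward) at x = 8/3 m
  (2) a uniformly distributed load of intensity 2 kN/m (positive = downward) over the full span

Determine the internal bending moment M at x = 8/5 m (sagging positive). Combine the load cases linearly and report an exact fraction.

Load 1 — point force P=6 kN at a=8/3 m (b=L-a=4/3):
  M_1 = Pbx/L  [x≤a] = 6·(4/3)·(8/5)/4 = 16/5 kN·m
Load 2 — uniform load w=2 kN/m over full span:
  M_2 = wx(L-x)/2 = 2·(8/5)·(4-(8/5))/2 = 96/25 kN·m
Superposition: M = Σ M_i = 176/25 kN·m ≈ 7.040000 kN·m

M(8/5) = 176/25 kN·m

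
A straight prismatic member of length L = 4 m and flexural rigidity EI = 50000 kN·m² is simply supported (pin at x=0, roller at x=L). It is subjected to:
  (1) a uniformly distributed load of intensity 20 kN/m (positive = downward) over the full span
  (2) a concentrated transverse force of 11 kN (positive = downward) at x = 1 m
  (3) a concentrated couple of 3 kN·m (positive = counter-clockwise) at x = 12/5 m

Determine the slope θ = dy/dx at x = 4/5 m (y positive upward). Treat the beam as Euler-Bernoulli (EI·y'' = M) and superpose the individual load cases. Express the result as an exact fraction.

Load 1 — uniform load w=20 kN/m over full span:
  θ_1 = -w(L³-6Lx²+4x³)/(24EI) = -20·(4³-6·4·(4/5)²+4·(4/5)³)/(24·50000) = -66/78125 rad
Load 2 — point force P=11 kN at a=1 m (b=L-a=3):
  θ_2 = -Pb(L²-b²-3x²)/(6LEI)  [x≤a] = -11·3·(4²-3²-3·(4/5)²)/(6·4·50000) = -1397/10000000 rad
Load 3 — applied couple M₀=3 kN·m at a=12/5 m (b=L-a=8/5):
  θ_3 = (M₀x²/(2L)+C₁)/EI  [x≤a] with C₁=M₀(3b²-L²)/(6L)=-26/25 = (3·(4/5)²/(2·4)+(-26/25))/50000 = -1/62500 rad
Superposition: θ = Σ θ_i = -2001/2000000 rad ≈ -0.001001 rad

θ(4/5) = -2001/2000000 rad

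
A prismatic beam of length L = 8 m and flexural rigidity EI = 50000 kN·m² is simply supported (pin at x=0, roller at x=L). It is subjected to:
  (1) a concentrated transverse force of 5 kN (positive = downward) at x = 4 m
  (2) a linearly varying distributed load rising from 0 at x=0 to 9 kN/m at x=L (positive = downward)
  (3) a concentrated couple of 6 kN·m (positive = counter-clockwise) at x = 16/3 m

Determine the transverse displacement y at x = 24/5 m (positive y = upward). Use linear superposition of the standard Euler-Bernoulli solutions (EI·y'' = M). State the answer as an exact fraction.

Load 1 — point force P=5 kN at a=4 m (b=L-a=4):
  y_1 = -Pa(L-x)(2Lx-a²-x²)/(6LEI)  [x>a] = -5·4·(8-(24/5))·(2·8·(24/5)-4²-(24/5)²)/(6·8·50000) = -236/234375 m
Load 2 — triangular load w₀=9 kN/m (0→w₀ over full span):
  y_2 = -w₀x(7L⁴-10L²x²+3x⁴)/(360LEI) = -9·(24/5)·(7·8⁴-10·8²·(24/5)²+3·(24/5)⁴)/(360·8·50000) = -227328/48828125 m
Load 3 — applied couple M₀=6 kN·m at a=16/3 m (b=L-a=8/3):
  y_3 = (M₀x³/(6L)+C₁x)/EI  [x≤a] with C₁=M₀(3b²-L²)/(6L)=-16/3 = (6·(24/5)³/(6·8)+(-16/3)·(24/5))/50000 = -92/390625 m
Superposition: y = Σ y_i = -863984/146484375 m ≈ -0.005898 m

y(24/5) = -863984/146484375 m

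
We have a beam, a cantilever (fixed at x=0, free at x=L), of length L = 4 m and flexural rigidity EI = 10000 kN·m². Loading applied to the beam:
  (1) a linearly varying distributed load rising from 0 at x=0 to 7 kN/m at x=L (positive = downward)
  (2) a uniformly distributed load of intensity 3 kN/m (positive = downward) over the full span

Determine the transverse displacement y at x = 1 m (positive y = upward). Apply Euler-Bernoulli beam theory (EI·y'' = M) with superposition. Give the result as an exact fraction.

y(1) = -12707/4800000 m

Load 1 — triangular load w₀=7 kN/m (0→w₀ over full span):
  y_1 = (w₀Lx³/12-w₀L²x²/6-w₀x⁵/(120L))/EI = (7·4·1³/12-7·4²·1²/6-7·1⁵/(120·4))/10000 = -7847/4800000 m
Load 2 — uniform load w=3 kN/m over full span:
  y_2 = -wx²(x²-4Lx+6L²)/(24EI) = -3·1²·(1²-4·4·1+6·4²)/(24·10000) = -81/80000 m
Superposition: y = Σ y_i = -12707/4800000 m ≈ -0.002647 m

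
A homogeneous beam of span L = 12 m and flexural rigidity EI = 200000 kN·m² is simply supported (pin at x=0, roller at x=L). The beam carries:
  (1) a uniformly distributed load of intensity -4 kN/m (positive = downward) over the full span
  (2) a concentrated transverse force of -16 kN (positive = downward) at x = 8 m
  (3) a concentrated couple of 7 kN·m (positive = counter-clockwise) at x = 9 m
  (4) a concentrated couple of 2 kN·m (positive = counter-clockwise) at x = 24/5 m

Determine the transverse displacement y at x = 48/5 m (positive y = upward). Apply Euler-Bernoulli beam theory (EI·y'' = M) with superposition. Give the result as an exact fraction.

y(48/5) = 3518831/750000000 m

Load 1 — uniform load w=-4 kN/m over full span:
  y_1 = -wx(L³-2Lx²+x³)/(24EI) = -(-4)·(48/5)·(12³-2·12·(48/5)²+(48/5)³)/(24·200000) = 6264/1953125 m
Load 2 — point force P=-16 kN at a=8 m (b=L-a=4):
  y_2 = -Pa(L-x)(2Lx-a²-x²)/(6LEI)  [x>a] = -(-16)·8·(12-(48/5))·(2·12·(48/5)-8²-(48/5)²)/(6·12·200000) = 1856/1171875 m
Load 3 — applied couple M₀=7 kN·m at a=9 m (b=L-a=3):
  y_3 = (M₀x³/(6L)-M₀(x-a)²/2+C₁x)/EI  [x>a] with C₁=M₀(3b²-L²)/(6L)=-91/8 = (7·(48/5)³/(6·12)-7·((48/5)-9)²/2+(-91/8)·(48/5))/200000 = -6111/50000000 m
Load 4 — applied couple M₀=2 kN·m at a=24/5 m (b=L-a=36/5):
  y_4 = (M₀x³/(6L)-M₀(x-a)²/2+C₁x)/EI  [x>a] with C₁=M₀(3b²-L²)/(6L)=8/25 = (2·(48/5)³/(6·12)-2·((48/5)-(24/5))²/2+(8/25)·(48/5))/200000 = 9/390625 m
Superposition: y = Σ y_i = 3518831/750000000 m ≈ 0.004692 m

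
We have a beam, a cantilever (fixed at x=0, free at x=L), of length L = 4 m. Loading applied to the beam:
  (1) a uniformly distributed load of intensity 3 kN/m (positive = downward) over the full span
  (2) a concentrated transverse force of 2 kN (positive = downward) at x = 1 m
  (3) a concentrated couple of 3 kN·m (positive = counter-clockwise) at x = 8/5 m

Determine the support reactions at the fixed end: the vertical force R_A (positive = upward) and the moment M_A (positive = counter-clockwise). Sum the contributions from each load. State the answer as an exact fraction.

Load 1 — uniform load w=3 kN/m over full span:
  R_A = wL = 3·4 = 12 kN
  M_A = wL²/2 = 3·4²/2 = 24 kN·m
Load 2 — point force P=2 kN at a=1 m (b=L-a=3):
  R_A = P = 2 kN
  M_A = Pa = 2·1 = 2 kN·m
Load 3 — applied couple M₀=3 kN·m at a=8/5 m (b=L-a=12/5):
  R_A = 0 kN
  M_A = -M₀ = -3 kN·m
Superposition: R_A = 14 kN, M_A = 23 kN·m

R_A = 14 kN, M_A = 23 kN·m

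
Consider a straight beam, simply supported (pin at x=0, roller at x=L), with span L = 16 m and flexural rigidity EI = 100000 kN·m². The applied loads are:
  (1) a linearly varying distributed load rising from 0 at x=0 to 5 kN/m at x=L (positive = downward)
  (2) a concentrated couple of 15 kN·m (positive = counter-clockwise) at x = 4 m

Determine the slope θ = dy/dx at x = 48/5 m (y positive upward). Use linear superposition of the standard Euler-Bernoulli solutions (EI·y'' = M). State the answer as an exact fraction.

θ(48/5) = 207643/225000000 rad

Load 1 — triangular load w₀=5 kN/m (0→w₀ over full span):
  θ_1 = -w₀(7L⁴-30L²x²+15x⁴)/(360LEI) = -5·(7·16⁴-30·16²·(48/5)²+15·(48/5)⁴)/(360·16·100000) = 3712/3515625 rad
Load 2 — applied couple M₀=15 kN·m at a=4 m (b=L-a=12):
  θ_2 = (M₀x²/(2L)-M₀(x-a)+C₁)/EI  [x>a] with C₁=M₀(3b²-L²)/(6L)=55/2 = (15·(48/5)²/(2·16)-15·((48/5)-4)+(55/2))/100000 = -133/1000000 rad
Superposition: θ = Σ θ_i = 207643/225000000 rad ≈ 0.000923 rad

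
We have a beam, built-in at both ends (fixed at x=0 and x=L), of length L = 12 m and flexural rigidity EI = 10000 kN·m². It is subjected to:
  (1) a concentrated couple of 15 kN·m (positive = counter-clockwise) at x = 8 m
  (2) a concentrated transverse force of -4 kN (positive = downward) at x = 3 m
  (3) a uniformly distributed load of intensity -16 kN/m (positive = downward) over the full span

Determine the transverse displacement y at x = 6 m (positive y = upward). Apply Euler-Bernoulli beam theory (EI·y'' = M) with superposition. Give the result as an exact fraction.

Load 1 — applied couple M₀=15 kN·m at a=8 m (b=L-a=4):
  y_1 = (R_Ax³/6 - M_Ax²/2)/EI  [x≤a] with R_A=5/3, M_A=5 = ((5/3)·6³/6 - 5·6²/2)/10000 = -3/1000 m
Load 2 — point force P=-4 kN at a=3 m (b=L-a=9):
  y_2 = -Pa²(L-x)²(3bL-(3b+a)(L-x))/(6L³EI)  [x>a] = -(-4)·3²·(12-6)²·(3·9·12-(3·9+3)·(12-6))/(6·12³·10000) = 9/5000 m
Load 3 — uniform load w=-16 kN/m over full span:
  y_3 = -wx²(L-x)²/(24EI) = -(-16)·6²·(12-6)²/(24·10000) = 54/625 m
Superposition: y = Σ y_i = 213/2500 m ≈ 0.085200 m

y(6) = 213/2500 m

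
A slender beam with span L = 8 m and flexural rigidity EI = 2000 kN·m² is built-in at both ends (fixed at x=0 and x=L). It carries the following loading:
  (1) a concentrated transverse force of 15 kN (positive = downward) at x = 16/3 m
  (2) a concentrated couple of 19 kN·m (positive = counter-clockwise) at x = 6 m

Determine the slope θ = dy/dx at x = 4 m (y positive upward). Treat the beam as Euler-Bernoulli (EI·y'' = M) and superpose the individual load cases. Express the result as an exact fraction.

θ(4) = -491/144000 rad

Load 1 — point force P=15 kN at a=16/3 m (b=L-a=8/3):
  θ_1 = -Pb²x(2aL-(3a+b)x)/(2L³EI)  [x≤a] = -15·(8/3)²·4·(2·(16/3)·8-(3·(16/3)+(8/3))·4)/(2·8³·2000) = -1/450 rad
Load 2 — applied couple M₀=19 kN·m at a=6 m (b=L-a=2):
  θ_2 = (R_Ax²/2 - M_Ax)/EI  [x≤a] with R_A=171/64, M_A=95/16 = ((171/64)·4²/2 - (95/16)·4)/2000 = -19/16000 rad
Superposition: θ = Σ θ_i = -491/144000 rad ≈ -0.003410 rad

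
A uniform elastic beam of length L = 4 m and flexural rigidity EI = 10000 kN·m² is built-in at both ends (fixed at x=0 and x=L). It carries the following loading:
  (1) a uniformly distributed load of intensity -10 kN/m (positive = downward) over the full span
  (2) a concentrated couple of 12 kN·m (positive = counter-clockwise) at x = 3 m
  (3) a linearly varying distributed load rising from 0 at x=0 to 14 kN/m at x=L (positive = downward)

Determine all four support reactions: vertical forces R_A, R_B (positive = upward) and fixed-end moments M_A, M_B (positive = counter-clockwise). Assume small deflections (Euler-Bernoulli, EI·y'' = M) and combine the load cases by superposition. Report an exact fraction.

Load 1 — uniform load w=-10 kN/m over full span:
  R_A = wL/2 = (-10)·4/2 = -20 kN
  M_A = wL²/12 = (-10)·4²/12 = -40/3 kN·m
  R_B = wL/2 = (-10)·4/2 = -20 kN
  M_B = -wL²/12 = -(-10)·4²/12 = 40/3 kN·m
Load 2 — applied couple M₀=12 kN·m at a=3 m (b=L-a=1):
  R_A = 6M₀ab/L³ = 6·12·3·1/4³ = 27/8 kN
  M_A = M₀b(2a-b)/L² = 12·1·(2·3-1)/4² = 15/4 kN·m
  R_B = -6M₀ab/L³ = -6·12·3·1/4³ = -27/8 kN
  M_B = M₀a(2b-a)/L² = 12·3·(2·1-3)/4² = -9/4 kN·m
Load 3 — triangular load w₀=14 kN/m (0→w₀ over full span):
  R_A = 3w₀L/20 = 3·14·4/20 = 42/5 kN
  M_A = w₀L²/30 = 14·4²/30 = 112/15 kN·m
  R_B = 7w₀L/20 = 7·14·4/20 = 98/5 kN
  M_B = -w₀L²/20 = -14·4²/20 = -56/5 kN·m
Superposition: R_A = -329/40 kN, M_A = -127/60 kN·m, R_B = -151/40 kN, M_B = -7/60 kN·m

R_A = -329/40 kN, M_A = -127/60 kN·m, R_B = -151/40 kN, M_B = -7/60 kN·m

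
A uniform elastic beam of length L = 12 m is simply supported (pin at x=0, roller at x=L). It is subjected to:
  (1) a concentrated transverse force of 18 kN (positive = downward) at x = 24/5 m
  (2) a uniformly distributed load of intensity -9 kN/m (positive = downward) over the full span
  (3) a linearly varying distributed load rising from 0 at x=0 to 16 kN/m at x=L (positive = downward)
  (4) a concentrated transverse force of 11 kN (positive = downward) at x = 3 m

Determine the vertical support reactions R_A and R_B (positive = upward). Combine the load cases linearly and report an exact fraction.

R_A = -59/20 kN, R_B = 399/20 kN

Load 1 — point force P=18 kN at a=24/5 m (b=L-a=36/5):
  R_A = Pb/L = 18·(36/5)/12 = 54/5 kN
  R_B = Pa/L = 18·(24/5)/12 = 36/5 kN
Load 2 — uniform load w=-9 kN/m over full span:
  R_A = wL/2 = (-9)·12/2 = -54 kN
  R_B = wL/2 = (-9)·12/2 = -54 kN
Load 3 — triangular load w₀=16 kN/m (0→w₀ over full span):
  R_A = w₀L/6 = 16·12/6 = 32 kN
  R_B = w₀L/3 = 16·12/3 = 64 kN
Load 4 — point force P=11 kN at a=3 m (b=L-a=9):
  R_A = Pb/L = 11·9/12 = 33/4 kN
  R_B = Pa/L = 11·3/12 = 11/4 kN
Superposition: R_A = -59/20 kN, R_B = 399/20 kN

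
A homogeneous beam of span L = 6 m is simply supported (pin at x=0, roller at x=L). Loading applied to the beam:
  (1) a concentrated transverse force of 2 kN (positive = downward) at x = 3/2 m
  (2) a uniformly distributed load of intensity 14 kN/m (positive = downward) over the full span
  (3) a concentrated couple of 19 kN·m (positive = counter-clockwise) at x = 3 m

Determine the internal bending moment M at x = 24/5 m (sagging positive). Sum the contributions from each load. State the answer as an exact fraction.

Load 1 — point force P=2 kN at a=3/2 m (b=L-a=9/2):
  M_1 = Pa(L-x)/L  [x>a] = 2·(3/2)·(6-(24/5))/6 = 3/5 kN·m
Load 2 — uniform load w=14 kN/m over full span:
  M_2 = wx(L-x)/2 = 14·(24/5)·(6-(24/5))/2 = 1008/25 kN·m
Load 3 — applied couple M₀=19 kN·m at a=3 m (b=L-a=3):
  M_3 = M₀x/L - M₀  [x>a] = 19·(24/5)/6 - 19 = -19/5 kN·m
Superposition: M = Σ M_i = 928/25 kN·m ≈ 37.120000 kN·m

M(24/5) = 928/25 kN·m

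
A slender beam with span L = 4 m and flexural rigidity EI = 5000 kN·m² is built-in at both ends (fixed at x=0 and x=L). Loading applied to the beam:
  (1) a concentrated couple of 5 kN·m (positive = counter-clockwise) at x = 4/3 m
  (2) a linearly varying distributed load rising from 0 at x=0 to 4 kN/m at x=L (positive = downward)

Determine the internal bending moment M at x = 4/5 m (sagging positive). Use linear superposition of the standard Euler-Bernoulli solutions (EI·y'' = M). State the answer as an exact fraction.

M(4/5) = 388/375 kN·m

Load 1 — applied couple M₀=5 kN·m at a=4/3 m (b=L-a=8/3):
  M_1 = R_Ax - M_A  [x≤a] with R_A=5/3, M_A=0 = (5/3)·(4/5) - 0 = 4/3 kN·m
Load 2 — triangular load w₀=4 kN/m (0→w₀ over full span):
  M_2 = 3w₀Lx/20 - w₀L²/30 - w₀x³/(6L) = 3·4·4·(4/5)/20 - 4·4²/30 - 4·(4/5)³/(6·4) = -112/375 kN·m
Superposition: M = Σ M_i = 388/375 kN·m ≈ 1.034667 kN·m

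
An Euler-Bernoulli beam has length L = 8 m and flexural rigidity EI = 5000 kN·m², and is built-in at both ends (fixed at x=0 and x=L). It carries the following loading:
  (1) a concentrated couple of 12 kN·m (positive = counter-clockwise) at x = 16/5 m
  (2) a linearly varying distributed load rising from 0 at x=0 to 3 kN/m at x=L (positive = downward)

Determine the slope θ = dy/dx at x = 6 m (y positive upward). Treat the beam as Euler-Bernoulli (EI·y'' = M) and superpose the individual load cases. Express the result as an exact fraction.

θ(6) = 279/500000 rad

Load 1 — applied couple M₀=12 kN·m at a=16/5 m (b=L-a=24/5):
  θ_1 = (R_Ax²/2 - M_Ax - M₀(x-a))/EI  [x>a] with R_A=54/25, M_A=36/25 = ((54/25)·6²/2 - (36/25)·6 - 12·(6-(16/5)))/5000 = -21/31250 rad
Load 2 — triangular load w₀=3 kN/m (0→w₀ over full span):
  θ_2 = -w₀(2x(L-x)(L-2x)(x+2L)+x²(L-x)²)/(120LEI) = -3·(2·6·(8-6)·(8-2·6)·(6+2·8)+6²·(8-6)²)/(120·8·5000) = 123/100000 rad
Superposition: θ = Σ θ_i = 279/500000 rad ≈ 0.000558 rad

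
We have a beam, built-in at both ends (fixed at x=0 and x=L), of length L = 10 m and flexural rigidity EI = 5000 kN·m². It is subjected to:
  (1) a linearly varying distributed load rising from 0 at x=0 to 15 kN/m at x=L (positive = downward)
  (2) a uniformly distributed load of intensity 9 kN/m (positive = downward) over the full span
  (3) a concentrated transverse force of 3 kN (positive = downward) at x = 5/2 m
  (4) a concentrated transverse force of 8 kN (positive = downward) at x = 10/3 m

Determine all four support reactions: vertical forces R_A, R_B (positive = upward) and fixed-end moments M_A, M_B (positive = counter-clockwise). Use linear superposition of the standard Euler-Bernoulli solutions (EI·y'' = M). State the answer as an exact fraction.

Load 1 — triangular load w₀=15 kN/m (0→w₀ over full span):
  R_A = 3w₀L/20 = 3·15·10/20 = 45/2 kN
  M_A = w₀L²/30 = 15·10²/30 = 50 kN·m
  R_B = 7w₀L/20 = 7·15·10/20 = 105/2 kN
  M_B = -w₀L²/20 = -15·10²/20 = -75 kN·m
Load 2 — uniform load w=9 kN/m over full span:
  R_A = wL/2 = 9·10/2 = 45 kN
  M_A = wL²/12 = 9·10²/12 = 75 kN·m
  R_B = wL/2 = 9·10/2 = 45 kN
  M_B = -wL²/12 = -9·10²/12 = -75 kN·m
Load 3 — point force P=3 kN at a=5/2 m (b=L-a=15/2):
  R_A = Pb²(3a+b)/L³ = 3·(15/2)²·(3·(5/2)+(15/2))/10³ = 81/32 kN
  M_A = Pab²/L² = 3·(5/2)·(15/2)²/10² = 135/32 kN·m
  R_B = Pa²(a+3b)/L³ = 3·(5/2)²·((5/2)+3·(15/2))/10³ = 15/32 kN
  M_B = -Pa²b/L² = -3·(5/2)²·(15/2)/10² = -45/32 kN·m
Load 4 — point force P=8 kN at a=10/3 m (b=L-a=20/3):
  R_A = Pb²(3a+b)/L³ = 8·(20/3)²·(3·(10/3)+(20/3))/10³ = 160/27 kN
  M_A = Pab²/L² = 8·(10/3)·(20/3)²/10² = 320/27 kN·m
  R_B = Pa²(a+3b)/L³ = 8·(10/3)²·((10/3)+3·(20/3))/10³ = 56/27 kN
  M_B = -Pa²b/L² = -8·(10/3)²·(20/3)/10² = -160/27 kN·m
Superposition: R_A = 65627/864 kN, M_A = 121885/864 kN·m, R_B = 86437/864 kN, M_B = -135935/864 kN·m

R_A = 65627/864 kN, M_A = 121885/864 kN·m, R_B = 86437/864 kN, M_B = -135935/864 kN·m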